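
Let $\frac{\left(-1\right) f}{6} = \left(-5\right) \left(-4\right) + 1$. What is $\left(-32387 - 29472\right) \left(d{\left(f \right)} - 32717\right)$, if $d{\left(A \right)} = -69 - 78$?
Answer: $2032934176$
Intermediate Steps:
$f = -126$ ($f = - 6 \left(\left(-5\right) \left(-4\right) + 1\right) = - 6 \left(20 + 1\right) = \left(-6\right) 21 = -126$)
$d{\left(A \right)} = -147$
$\left(-32387 - 29472\right) \left(d{\left(f \right)} - 32717\right) = \left(-32387 - 29472\right) \left(-147 - 32717\right) = \left(-61859\right) \left(-32864\right) = 2032934176$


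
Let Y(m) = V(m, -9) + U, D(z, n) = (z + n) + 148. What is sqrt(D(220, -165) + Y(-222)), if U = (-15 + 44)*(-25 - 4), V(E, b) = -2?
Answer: 8*I*sqrt(10) ≈ 25.298*I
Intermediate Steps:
D(z, n) = 148 + n + z (D(z, n) = (n + z) + 148 = 148 + n + z)
U = -841 (U = 29*(-29) = -841)
Y(m) = -843 (Y(m) = -2 - 841 = -843)
sqrt(D(220, -165) + Y(-222)) = sqrt((148 - 165 + 220) - 843) = sqrt(203 - 843) = sqrt(-640) = 8*I*sqrt(10)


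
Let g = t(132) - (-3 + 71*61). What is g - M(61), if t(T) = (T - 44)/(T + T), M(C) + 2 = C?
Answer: -13160/3 ≈ -4386.7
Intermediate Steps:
M(C) = -2 + C
t(T) = (-44 + T)/(2*T) (t(T) = (-44 + T)/((2*T)) = (-44 + T)*(1/(2*T)) = (-44 + T)/(2*T))
g = -12983/3 (g = (1/2)*(-44 + 132)/132 - (-3 + 71*61) = (1/2)*(1/132)*88 - (-3 + 4331) = 1/3 - 1*4328 = 1/3 - 4328 = -12983/3 ≈ -4327.7)
g - M(61) = -12983/3 - (-2 + 61) = -12983/3 - 1*59 = -12983/3 - 59 = -13160/3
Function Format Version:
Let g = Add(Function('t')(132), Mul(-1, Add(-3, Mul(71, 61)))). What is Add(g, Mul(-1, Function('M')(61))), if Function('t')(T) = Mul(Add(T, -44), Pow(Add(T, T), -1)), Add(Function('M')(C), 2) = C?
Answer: Rational(-13160, 3) ≈ -4386.7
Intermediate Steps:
Function('M')(C) = Add(-2, C)
Function('t')(T) = Mul(Rational(1, 2), Pow(T, -1), Add(-44, T)) (Function('t')(T) = Mul(Add(-44, T), Pow(Mul(2, T), -1)) = Mul(Add(-44, T), Mul(Rational(1, 2), Pow(T, -1))) = Mul(Rational(1, 2), Pow(T, -1), Add(-44, T)))
g = Rational(-12983, 3) (g = Add(Mul(Rational(1, 2), Pow(132, -1), Add(-44, 132)), Mul(-1, Add(-3, Mul(71, 61)))) = Add(Mul(Rational(1, 2), Rational(1, 132), 88), Mul(-1, Add(-3, 4331))) = Add(Rational(1, 3), Mul(-1, 4328)) = Add(Rational(1, 3), -4328) = Rational(-12983, 3) ≈ -4327.7)
Add(g, Mul(-1, Function('M')(61))) = Add(Rational(-12983, 3), Mul(-1, Add(-2, 61))) = Add(Rational(-12983, 3), Mul(-1, 59)) = Add(Rational(-12983, 3), -59) = Rational(-13160, 3)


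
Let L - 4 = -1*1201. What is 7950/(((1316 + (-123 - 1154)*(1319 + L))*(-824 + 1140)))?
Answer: -3975/24407524 ≈ -0.00016286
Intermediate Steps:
L = -1197 (L = 4 - 1*1201 = 4 - 1201 = -1197)
7950/(((1316 + (-123 - 1154)*(1319 + L))*(-824 + 1140))) = 7950/(((1316 + (-123 - 1154)*(1319 - 1197))*(-824 + 1140))) = 7950/(((1316 - 1277*122)*316)) = 7950/(((1316 - 155794)*316)) = 7950/((-154478*316)) = 7950/(-48815048) = 7950*(-1/48815048) = -3975/24407524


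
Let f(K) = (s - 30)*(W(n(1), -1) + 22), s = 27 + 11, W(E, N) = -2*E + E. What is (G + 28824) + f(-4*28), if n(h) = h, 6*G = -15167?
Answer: 158785/6 ≈ 26464.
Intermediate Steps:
G = -15167/6 (G = (⅙)*(-15167) = -15167/6 ≈ -2527.8)
W(E, N) = -E
s = 38
f(K) = 168 (f(K) = (38 - 30)*(-1*1 + 22) = 8*(-1 + 22) = 8*21 = 168)
(G + 28824) + f(-4*28) = (-15167/6 + 28824) + 168 = 157777/6 + 168 = 158785/6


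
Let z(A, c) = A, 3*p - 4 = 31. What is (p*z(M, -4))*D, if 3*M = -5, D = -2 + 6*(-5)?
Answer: 5600/9 ≈ 622.22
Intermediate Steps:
D = -32 (D = -2 - 30 = -32)
p = 35/3 (p = 4/3 + (⅓)*31 = 4/3 + 31/3 = 35/3 ≈ 11.667)
M = -5/3 (M = (⅓)*(-5) = -5/3 ≈ -1.6667)
(p*z(M, -4))*D = ((35/3)*(-5/3))*(-32) = -175/9*(-32) = 5600/9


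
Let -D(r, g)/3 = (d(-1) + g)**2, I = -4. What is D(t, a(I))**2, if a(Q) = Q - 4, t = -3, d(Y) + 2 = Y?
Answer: 131769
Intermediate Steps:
d(Y) = -2 + Y
a(Q) = -4 + Q
D(r, g) = -3*(-3 + g)**2 (D(r, g) = -3*((-2 - 1) + g)**2 = -3*(-3 + g)**2)
D(t, a(I))**2 = (-3*(-3 + (-4 - 4))**2)**2 = (-3*(-3 - 8)**2)**2 = (-3*(-11)**2)**2 = (-3*121)**2 = (-363)**2 = 131769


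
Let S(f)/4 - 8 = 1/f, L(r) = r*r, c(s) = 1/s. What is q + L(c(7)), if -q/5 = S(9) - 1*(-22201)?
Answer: -49024736/441 ≈ -1.1117e+5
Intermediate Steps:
L(r) = r²
S(f) = 32 + 4/f
q = -1000505/9 (q = -5*((32 + 4/9) - 1*(-22201)) = -5*((32 + 4*(⅑)) + 22201) = -5*((32 + 4/9) + 22201) = -5*(292/9 + 22201) = -5*200101/9 = -1000505/9 ≈ -1.1117e+5)
q + L(c(7)) = -1000505/9 + (1/7)² = -1000505/9 + (⅐)² = -1000505/9 + 1/49 = -49024736/441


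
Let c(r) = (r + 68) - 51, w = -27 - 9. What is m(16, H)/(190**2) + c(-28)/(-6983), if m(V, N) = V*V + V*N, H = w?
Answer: -91873/12604315 ≈ -0.0072890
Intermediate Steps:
w = -36
H = -36
c(r) = 17 + r (c(r) = (68 + r) - 51 = 17 + r)
m(V, N) = V**2 + N*V
m(16, H)/(190**2) + c(-28)/(-6983) = (16*(-36 + 16))/(190**2) + (17 - 28)/(-6983) = (16*(-20))/36100 - 11*(-1/6983) = -320*1/36100 + 11/6983 = -16/1805 + 11/6983 = -91873/12604315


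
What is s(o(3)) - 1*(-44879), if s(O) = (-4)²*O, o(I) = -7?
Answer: 44767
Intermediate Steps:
s(O) = 16*O
s(o(3)) - 1*(-44879) = 16*(-7) - 1*(-44879) = -112 + 44879 = 44767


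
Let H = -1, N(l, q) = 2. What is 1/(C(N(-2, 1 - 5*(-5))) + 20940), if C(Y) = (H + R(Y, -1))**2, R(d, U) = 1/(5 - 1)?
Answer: 16/335049 ≈ 4.7754e-5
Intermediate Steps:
R(d, U) = 1/4
C(Y) = 9/16 (C(Y) = (-1 + 1/4)**2 = (-3/4)**2 = 9/16)
1/(C(N(-2, 1 - 5*(-5))) + 20940) = 1/(9/16 + 20940) = 1/(335049/16) = 16/335049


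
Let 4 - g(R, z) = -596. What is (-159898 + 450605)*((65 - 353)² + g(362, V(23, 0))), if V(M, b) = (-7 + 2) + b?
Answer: 24286825608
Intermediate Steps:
V(M, b) = -5 + b
g(R, z) = 600 (g(R, z) = 4 - 1*(-596) = 4 + 596 = 600)
(-159898 + 450605)*((65 - 353)² + g(362, V(23, 0))) = (-159898 + 450605)*((65 - 353)² + 600) = 290707*((-288)² + 600) = 290707*(82944 + 600) = 290707*83544 = 24286825608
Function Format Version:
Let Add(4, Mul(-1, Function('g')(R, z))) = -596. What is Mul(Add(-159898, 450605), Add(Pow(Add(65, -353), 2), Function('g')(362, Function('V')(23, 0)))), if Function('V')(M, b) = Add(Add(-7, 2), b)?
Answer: 24286825608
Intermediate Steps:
Function('V')(M, b) = Add(-5, b)
Function('g')(R, z) = 600 (Function('g')(R, z) = Add(4, Mul(-1, -596)) = Add(4, 596) = 600)
Mul(Add(-159898, 450605), Add(Pow(Add(65, -353), 2), Function('g')(362, Function('V')(23, 0)))) = Mul(Add(-159898, 450605), Add(Pow(Add(65, -353), 2), 600)) = Mul(290707, Add(Pow(-288, 2), 600)) = Mul(290707, Add(82944, 600)) = Mul(290707, 83544) = 24286825608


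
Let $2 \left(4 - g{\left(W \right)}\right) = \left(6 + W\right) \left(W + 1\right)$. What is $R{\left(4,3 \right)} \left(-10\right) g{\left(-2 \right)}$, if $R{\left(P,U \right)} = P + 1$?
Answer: $-300$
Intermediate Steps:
$R{\left(P,U \right)} = 1 + P$
$g{\left(W \right)} = 4 - \frac{\left(1 + W\right) \left(6 + W\right)}{2}$ ($g{\left(W \right)} = 4 - \frac{\left(6 + W\right) \left(W + 1\right)}{2} = 4 - \frac{\left(6 + W\right) \left(1 + W\right)}{2} = 4 - \frac{\left(1 + W\right) \left(6 + W\right)}{2}$)
$R{\left(4,3 \right)} \left(-10\right) g{\left(-2 \right)} = \left(1 + 4\right) \left(-10\right) \left(1 - -7 - \frac{\left(-2\right)^{2}}{2}\right) = 5 \left(-10\right) \left(1 + 7 - 2\right) = - 50 \left(1 + 7 - 2\right) = \left(-50\right) 6 = -300$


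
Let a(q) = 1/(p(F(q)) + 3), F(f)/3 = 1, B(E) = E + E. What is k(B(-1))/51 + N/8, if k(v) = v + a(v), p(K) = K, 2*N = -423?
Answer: -64807/2448 ≈ -26.473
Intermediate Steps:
N = -423/2 (N = (½)*(-423) = -423/2 ≈ -211.50)
B(E) = 2*E
F(f) = 3 (F(f) = 3*1 = 3)
a(q) = ⅙ (a(q) = 1/(3 + 3) = 1/6 = ⅙)
k(v) = ⅙ + v (k(v) = v + ⅙ = ⅙ + v)
k(B(-1))/51 + N/8 = (⅙ + 2*(-1))/51 - 423/2/8 = (⅙ - 2)*(1/51) - 423/2*⅛ = -11/6*1/51 - 423/16 = -11/306 - 423/16 = -64807/2448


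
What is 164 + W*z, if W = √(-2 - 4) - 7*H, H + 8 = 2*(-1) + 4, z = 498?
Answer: 21080 + 498*I*√6 ≈ 21080.0 + 1219.8*I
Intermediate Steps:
H = -6 (H = -8 + (2*(-1) + 4) = -8 + (-2 + 4) = -8 + 2 = -6)
W = 42 + I*√6 (W = √(-2 - 4) - 7*(-6) = √(-6) + 42 = I*√6 + 42 = 42 + I*√6 ≈ 42.0 + 2.4495*I)
164 + W*z = 164 + (42 + I*√6)*498 = 164 + (20916 + 498*I*√6) = 21080 + 498*I*√6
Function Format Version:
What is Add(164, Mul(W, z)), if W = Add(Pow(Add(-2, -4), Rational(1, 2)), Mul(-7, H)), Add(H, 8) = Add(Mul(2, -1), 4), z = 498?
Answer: Add(21080, Mul(498, I, Pow(6, Rational(1, 2)))) ≈ Add(21080., Mul(1219.8, I))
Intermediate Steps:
H = -6 (H = Add(-8, Add(Mul(2, -1), 4)) = Add(-8, Add(-2, 4)) = Add(-8, 2) = -6)
W = Add(42, Mul(I, Pow(6, Rational(1, 2)))) (W = Add(Pow(Add(-2, -4), Rational(1, 2)), Mul(-7, -6)) = Add(Pow(-6, Rational(1, 2)), 42) = Add(Mul(I, Pow(6, Rational(1, 2))), 42) = Add(42, Mul(I, Pow(6, Rational(1, 2)))) ≈ Add(42.000, Mul(2.4495, I)))
Add(164, Mul(W, z)) = Add(164, Mul(Add(42, Mul(I, Pow(6, Rational(1, 2)))), 498)) = Add(164, Add(20916, Mul(498, I, Pow(6, Rational(1, 2))))) = Add(21080, Mul(498, I, Pow(6, Rational(1, 2))))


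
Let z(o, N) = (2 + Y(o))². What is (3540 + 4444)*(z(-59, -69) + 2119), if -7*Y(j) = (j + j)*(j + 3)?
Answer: 7101632272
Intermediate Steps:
Y(j) = -2*j*(3 + j)/7 (Y(j) = -(j + j)*(j + 3)/7 = -2*j*(3 + j)/7)
z(o, N) = (2 - 2*o*(3 + o)/7)²
(3540 + 4444)*(z(-59, -69) + 2119) = (3540 + 4444)*(4*(-7 - 59*(3 - 59))²/49 + 2119) = 7984*(4*(-7 - 59*(-56))²/49 + 2119) = 7984*(4*(-7 + 3304)²/49 + 2119) = 7984*((4/49)*3297² + 2119) = 7984*((4/49)*10870209 + 2119) = 7984*(887364 + 2119) = 7984*889483 = 7101632272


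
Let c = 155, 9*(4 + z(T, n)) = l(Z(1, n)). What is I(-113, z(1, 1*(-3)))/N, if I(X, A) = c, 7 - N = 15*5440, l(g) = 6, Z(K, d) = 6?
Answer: -155/81593 ≈ -0.0018997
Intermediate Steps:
z(T, n) = -10/3 (z(T, n) = -4 + (1/9)*6 = -4 + 2/3 = -10/3)
N = -81593 (N = 7 - 15*5440 = 7 - 1*81600 = 7 - 81600 = -81593)
I(X, A) = 155
I(-113, z(1, 1*(-3)))/N = 155/(-81593) = 155*(-1/81593) = -155/81593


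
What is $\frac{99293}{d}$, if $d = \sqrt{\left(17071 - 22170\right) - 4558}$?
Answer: $- \frac{99293 i \sqrt{1073}}{3219} \approx - 1010.4 i$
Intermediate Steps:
$d = 3 i \sqrt{1073}$ ($d = \sqrt{\left(17071 - 22170\right) - 4558} = \sqrt{-5099 - 4558} = \sqrt{-9657} = 3 i \sqrt{1073} \approx 98.27 i$)
$\frac{99293}{d} = \frac{99293}{3 i \sqrt{1073}} = 99293 \left(- \frac{i \sqrt{1073}}{3219}\right) = - \frac{99293 i \sqrt{1073}}{3219}$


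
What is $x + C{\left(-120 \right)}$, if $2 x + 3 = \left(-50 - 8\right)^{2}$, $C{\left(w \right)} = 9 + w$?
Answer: $\frac{3139}{2} \approx 1569.5$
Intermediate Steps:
$x = \frac{3361}{2}$ ($x = - \frac{3}{2} + \frac{\left(-50 - 8\right)^{2}}{2} = - \frac{3}{2} + \frac{\left(-58\right)^{2}}{2} = - \frac{3}{2} + \frac{1}{2} \cdot 3364 = - \frac{3}{2} + 1682 = \frac{3361}{2} \approx 1680.5$)
$x + C{\left(-120 \right)} = \frac{3361}{2} + \left(9 - 120\right) = \frac{3361}{2} - 111 = \frac{3139}{2}$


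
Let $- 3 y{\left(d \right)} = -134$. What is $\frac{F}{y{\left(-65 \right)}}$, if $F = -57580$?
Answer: $- \frac{86370}{67} \approx -1289.1$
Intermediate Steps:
$y{\left(d \right)} = \frac{134}{3}$ ($y{\left(d \right)} = \left(- \frac{1}{3}\right) \left(-134\right) = \frac{134}{3}$)
$\frac{F}{y{\left(-65 \right)}} = - \frac{57580}{\frac{134}{3}} = \left(-57580\right) \frac{3}{134} = - \frac{86370}{67}$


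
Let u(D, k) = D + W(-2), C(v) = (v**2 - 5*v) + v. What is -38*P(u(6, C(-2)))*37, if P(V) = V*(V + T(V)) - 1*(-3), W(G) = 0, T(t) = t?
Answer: -105450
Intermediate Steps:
C(v) = v**2 - 4*v
u(D, k) = D (u(D, k) = D + 0 = D)
P(V) = 3 + 2*V**2 (P(V) = V*(V + V) - 1*(-3) = V*(2*V) + 3 = 2*V**2 + 3 = 3 + 2*V**2)
-38*P(u(6, C(-2)))*37 = -38*(3 + 2*6**2)*37 = -38*(3 + 2*36)*37 = -38*(3 + 72)*37 = -38*75*37 = -2850*37 = -105450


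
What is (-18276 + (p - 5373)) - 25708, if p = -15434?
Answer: -64791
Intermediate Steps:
(-18276 + (p - 5373)) - 25708 = (-18276 + (-15434 - 5373)) - 25708 = (-18276 - 20807) - 25708 = -39083 - 25708 = -64791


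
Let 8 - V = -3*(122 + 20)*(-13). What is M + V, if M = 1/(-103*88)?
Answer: -50123921/9064 ≈ -5530.0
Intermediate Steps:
M = -1/9064 (M = 1/(-9064) = -1/9064 ≈ -0.00011033)
V = -5530 (V = 8 - (-3*(122 + 20))*(-13) = 8 - (-3*142)*(-13) = 8 - (-426)*(-13) = 8 - 1*5538 = 8 - 5538 = -5530)
M + V = -1/9064 - 5530 = -50123921/9064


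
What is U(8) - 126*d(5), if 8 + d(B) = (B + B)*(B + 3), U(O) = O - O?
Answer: -9072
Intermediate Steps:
U(O) = 0
d(B) = -8 + 2*B*(3 + B) (d(B) = -8 + (B + B)*(B + 3) = -8 + (2*B)*(3 + B) = -8 + 2*B*(3 + B))
U(8) - 126*d(5) = 0 - 126*(-8 + 2*5**2 + 6*5) = 0 - 126*(-8 + 2*25 + 30) = 0 - 126*(-8 + 50 + 30) = 0 - 126*72 = 0 - 9072 = -9072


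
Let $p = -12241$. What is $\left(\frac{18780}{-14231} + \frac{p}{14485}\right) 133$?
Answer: $- \frac{446229971}{1549895} \approx -287.91$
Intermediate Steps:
$\left(\frac{18780}{-14231} + \frac{p}{14485}\right) 133 = \left(\frac{18780}{-14231} - \frac{12241}{14485}\right) 133 = \left(18780 \left(- \frac{1}{14231}\right) - \frac{12241}{14485}\right) 133 = \left(- \frac{18780}{14231} - \frac{12241}{14485}\right) 133 = \left(- \frac{446229971}{206136035}\right) 133 = - \frac{446229971}{1549895}$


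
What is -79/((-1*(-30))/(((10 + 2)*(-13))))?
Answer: 2054/5 ≈ 410.80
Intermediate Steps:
-79/((-1*(-30))/(((10 + 2)*(-13)))) = -79/(30/((12*(-13)))) = -79/(30/(-156)) = -79/(30*(-1/156)) = -79/(-5/26) = -79*(-26/5) = 2054/5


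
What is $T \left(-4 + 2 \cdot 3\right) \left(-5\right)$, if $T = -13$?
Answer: $130$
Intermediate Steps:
$T \left(-4 + 2 \cdot 3\right) \left(-5\right) = - 13 \left(-4 + 2 \cdot 3\right) \left(-5\right) = - 13 \left(-4 + 6\right) \left(-5\right) = \left(-13\right) 2 \left(-5\right) = \left(-26\right) \left(-5\right) = 130$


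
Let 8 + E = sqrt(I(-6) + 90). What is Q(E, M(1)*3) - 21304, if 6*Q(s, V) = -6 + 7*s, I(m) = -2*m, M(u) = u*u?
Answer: -63943/3 + 7*sqrt(102)/6 ≈ -21303.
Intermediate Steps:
M(u) = u**2
E = -8 + sqrt(102) (E = -8 + sqrt(-2*(-6) + 90) = -8 + sqrt(12 + 90) = -8 + sqrt(102) ≈ 2.0995)
Q(s, V) = -1 + 7*s/6 (Q(s, V) = (-6 + 7*s)/6 = -1 + 7*s/6)
Q(E, M(1)*3) - 21304 = (-1 + 7*(-8 + sqrt(102))/6) - 21304 = (-1 + (-28/3 + 7*sqrt(102)/6)) - 21304 = (-31/3 + 7*sqrt(102)/6) - 21304 = -63943/3 + 7*sqrt(102)/6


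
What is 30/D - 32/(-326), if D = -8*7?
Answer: -1997/4564 ≈ -0.43755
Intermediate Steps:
D = -56
30/D - 32/(-326) = 30/(-56) - 32/(-326) = 30*(-1/56) - 32*(-1/326) = -15/28 + 16/163 = -1997/4564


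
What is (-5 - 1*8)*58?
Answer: -754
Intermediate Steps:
(-5 - 1*8)*58 = (-5 - 8)*58 = -13*58 = -754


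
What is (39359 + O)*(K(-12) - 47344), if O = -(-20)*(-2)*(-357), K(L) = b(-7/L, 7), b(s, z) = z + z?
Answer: -2538733870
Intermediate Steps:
b(s, z) = 2*z
K(L) = 14 (K(L) = 2*7 = 14)
O = 14280 (O = -4*10*(-357) = -40*(-357) = 14280)
(39359 + O)*(K(-12) - 47344) = (39359 + 14280)*(14 - 47344) = 53639*(-47330) = -2538733870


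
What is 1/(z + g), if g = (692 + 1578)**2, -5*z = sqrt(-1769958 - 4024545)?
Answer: 128822500/663809466044503 + 65*I*sqrt(34287)/663809466044503 ≈ 1.9407e-7 + 1.8132e-11*I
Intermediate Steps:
z = -13*I*sqrt(34287)/5 (z = -sqrt(-1769958 - 4024545)/5 = -13*I*sqrt(34287)/5 ≈ -481.44*I)
g = 5152900 (g = 2270**2 = 5152900)
1/(z + g) = 1/(-13*I*sqrt(34287)/5 + 5152900) = 1/(5152900 - 13*I*sqrt(34287)/5)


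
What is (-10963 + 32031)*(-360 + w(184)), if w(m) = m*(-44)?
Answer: -178151008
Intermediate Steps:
w(m) = -44*m
(-10963 + 32031)*(-360 + w(184)) = (-10963 + 32031)*(-360 - 44*184) = 21068*(-360 - 8096) = 21068*(-8456) = -178151008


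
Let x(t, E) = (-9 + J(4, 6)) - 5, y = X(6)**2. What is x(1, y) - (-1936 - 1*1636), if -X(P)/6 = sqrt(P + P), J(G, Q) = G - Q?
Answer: 3556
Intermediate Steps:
X(P) = -6*sqrt(2)*sqrt(P) (X(P) = -6*sqrt(P + P) = -6*sqrt(2)*sqrt(P))
y = 432 (y = (-6*sqrt(2)*sqrt(6))**2 = (-12*sqrt(3))**2 = 432)
x(t, E) = -16 (x(t, E) = (-9 + (4 - 1*6)) - 5 = (-9 + (4 - 6)) - 5 = (-9 - 2) - 5 = -11 - 5 = -16)
x(1, y) - (-1936 - 1*1636) = -16 - (-1936 - 1*1636) = -16 - (-1936 - 1636) = -16 - 1*(-3572) = -16 + 3572 = 3556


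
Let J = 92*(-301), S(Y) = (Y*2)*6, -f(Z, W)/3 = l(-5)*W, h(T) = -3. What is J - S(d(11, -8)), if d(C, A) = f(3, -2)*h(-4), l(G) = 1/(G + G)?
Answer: -138568/5 ≈ -27714.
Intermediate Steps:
l(G) = 1/(2*G)
f(Z, W) = 3*W/10 (f(Z, W) = -3*(½)/(-5)*W = -3*(½)*(-⅕)*W = -(-3)*W/10 = 3*W/10)
d(C, A) = 9/5 (d(C, A) = ((3/10)*(-2))*(-3) = -⅗*(-3) = 9/5)
S(Y) = 12*Y (S(Y) = (2*Y)*6 = 12*Y)
J = -27692
J - S(d(11, -8)) = -27692 - 12*9/5 = -27692 - 1*108/5 = -27692 - 108/5 = -138568/5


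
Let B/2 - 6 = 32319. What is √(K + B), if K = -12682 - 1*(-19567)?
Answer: √71535 ≈ 267.46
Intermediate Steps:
B = 64650 (B = 12 + 2*32319 = 12 + 64638 = 64650)
K = 6885 (K = -12682 + 19567 = 6885)
√(K + B) = √(6885 + 64650) = √71535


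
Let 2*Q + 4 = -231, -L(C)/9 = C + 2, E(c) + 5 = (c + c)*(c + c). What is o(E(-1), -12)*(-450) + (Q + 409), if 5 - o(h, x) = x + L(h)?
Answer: -22817/2 ≈ -11409.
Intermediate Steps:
E(c) = -5 + 4*c**2 (E(c) = -5 + (c + c)*(c + c) = -5 + (2*c)*(2*c) = -5 + 4*c**2)
L(C) = -18 - 9*C (L(C) = -9*(C + 2) = -9*(2 + C) = -18 - 9*C)
Q = -235/2 (Q = -2 + (1/2)*(-231) = -2 - 231/2 = -235/2 ≈ -117.50)
o(h, x) = 23 - x + 9*h (o(h, x) = 5 - (x + (-18 - 9*h)) = 5 - (-18 + x - 9*h) = 5 + (18 - x + 9*h) = 23 - x + 9*h)
o(E(-1), -12)*(-450) + (Q + 409) = (23 - 1*(-12) + 9*(-5 + 4*(-1)**2))*(-450) + (-235/2 + 409) = (23 + 12 + 9*(-5 + 4*1))*(-450) + 583/2 = (23 + 12 + 9*(-5 + 4))*(-450) + 583/2 = (23 + 12 + 9*(-1))*(-450) + 583/2 = (23 + 12 - 9)*(-450) + 583/2 = 26*(-450) + 583/2 = -11700 + 583/2 = -22817/2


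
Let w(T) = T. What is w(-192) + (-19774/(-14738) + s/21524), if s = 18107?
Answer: -30106950081/158610356 ≈ -189.82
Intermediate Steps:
w(-192) + (-19774/(-14738) + s/21524) = -192 + (-19774/(-14738) + 18107/21524) = -192 + (-19774*(-1/14738) + 18107*(1/21524)) = -192 + (9887/7369 + 18107/21524) = -192 + 346238271/158610356 = -30106950081/158610356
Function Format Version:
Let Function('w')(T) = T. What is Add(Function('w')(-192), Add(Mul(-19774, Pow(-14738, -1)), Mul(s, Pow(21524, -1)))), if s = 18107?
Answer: Rational(-30106950081, 158610356) ≈ -189.82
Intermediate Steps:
Add(Function('w')(-192), Add(Mul(-19774, Pow(-14738, -1)), Mul(s, Pow(21524, -1)))) = Add(-192, Add(Mul(-19774, Pow(-14738, -1)), Mul(18107, Pow(21524, -1)))) = Add(-192, Add(Mul(-19774, Rational(-1, 14738)), Mul(18107, Rational(1, 21524)))) = Add(-192, Add(Rational(9887, 7369), Rational(18107, 21524))) = Add(-192, Rational(346238271, 158610356)) = Rational(-30106950081, 158610356)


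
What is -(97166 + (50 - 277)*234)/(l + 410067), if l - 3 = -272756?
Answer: -22024/68657 ≈ -0.32078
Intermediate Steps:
l = -272753 (l = 3 - 272756 = -272753)
-(97166 + (50 - 277)*234)/(l + 410067) = -(97166 + (50 - 277)*234)/(-272753 + 410067) = -(97166 - 227*234)/137314 = -(97166 - 53118)/137314 = -44048/137314 = -1*22024/68657 = -22024/68657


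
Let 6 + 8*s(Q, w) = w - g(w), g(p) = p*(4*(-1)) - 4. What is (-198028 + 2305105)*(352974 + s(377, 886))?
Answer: 1489819328235/2 ≈ 7.4491e+11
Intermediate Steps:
g(p) = -4 - 4*p (g(p) = p*(-4) - 4 = -4*p - 4 = -4 - 4*p)
s(Q, w) = -1/4 + 5*w/8 (s(Q, w) = -3/4 + (w - (-4 - 4*w))/8 = -3/4 + (w + (4 + 4*w))/8 = -3/4 + (4 + 5*w)/8 = -3/4 + (1/2 + 5*w/8) = -1/4 + 5*w/8)
(-198028 + 2305105)*(352974 + s(377, 886)) = (-198028 + 2305105)*(352974 + (-1/4 + (5/8)*886)) = 2107077*(352974 + (-1/4 + 2215/4)) = 2107077*(352974 + 1107/2) = 2107077*(707055/2) = 1489819328235/2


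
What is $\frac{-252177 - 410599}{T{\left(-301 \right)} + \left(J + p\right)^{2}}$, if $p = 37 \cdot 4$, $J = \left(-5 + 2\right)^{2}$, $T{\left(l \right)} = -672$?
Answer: $- \frac{662776}{23977} \approx -27.642$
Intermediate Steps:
$J = 9$ ($J = \left(-3\right)^{2} = 9$)
$p = 148$
$\frac{-252177 - 410599}{T{\left(-301 \right)} + \left(J + p\right)^{2}} = \frac{-252177 - 410599}{-672 + \left(9 + 148\right)^{2}} = - \frac{662776}{-672 + 157^{2}} = - \frac{662776}{-672 + 24649} = - \frac{662776}{23977}$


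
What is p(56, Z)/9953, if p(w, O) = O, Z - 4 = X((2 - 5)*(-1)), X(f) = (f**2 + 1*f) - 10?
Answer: 6/9953 ≈ 0.00060283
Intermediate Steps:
X(f) = -10 + f + f**2 (X(f) = (f**2 + f) - 10 = (f + f**2) - 10 = -10 + f + f**2)
Z = 6 (Z = 4 + (-10 + (2 - 5)*(-1) + ((2 - 5)*(-1))**2) = 4 + (-10 - 3*(-1) + (-3*(-1))**2) = 4 + (-10 + 3 + 3**2) = 4 + (-10 + 3 + 9) = 4 + 2 = 6)
p(56, Z)/9953 = 6/9953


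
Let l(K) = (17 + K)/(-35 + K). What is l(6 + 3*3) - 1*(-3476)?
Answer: 17372/5 ≈ 3474.4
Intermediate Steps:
l(K) = (17 + K)/(-35 + K)
l(6 + 3*3) - 1*(-3476) = (17 + (6 + 3*3))/(-35 + (6 + 3*3)) - 1*(-3476) = (17 + (6 + 9))/(-35 + (6 + 9)) + 3476 = (17 + 15)/(-35 + 15) + 3476 = 32/(-20) + 3476 = -1/20*32 + 3476 = -8/5 + 3476 = 17372/5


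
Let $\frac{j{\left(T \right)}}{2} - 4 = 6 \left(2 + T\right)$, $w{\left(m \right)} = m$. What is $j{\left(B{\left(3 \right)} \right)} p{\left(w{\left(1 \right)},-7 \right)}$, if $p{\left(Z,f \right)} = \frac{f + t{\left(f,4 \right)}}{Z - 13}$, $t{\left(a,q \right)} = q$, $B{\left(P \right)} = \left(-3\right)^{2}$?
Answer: $35$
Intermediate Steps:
$B{\left(P \right)} = 9$
$p{\left(Z,f \right)} = \frac{4 + f}{-13 + Z}$ ($p{\left(Z,f \right)} = \frac{f + 4}{Z - 13} = \frac{4 + f}{-13 + Z}$)
$j{\left(T \right)} = 32 + 12 T$ ($j{\left(T \right)} = 8 + 2 \cdot 6 \left(2 + T\right) = 8 + 2 \left(12 + 6 T\right) = 8 + \left(24 + 12 T\right) = 32 + 12 T$)
$j{\left(B{\left(3 \right)} \right)} p{\left(w{\left(1 \right)},-7 \right)} = \left(32 + 12 \cdot 9\right) \frac{4 - 7}{-13 + 1} = \left(32 + 108\right) \frac{1}{-12} \left(-3\right) = 140 \left(\left(- \frac{1}{12}\right) \left(-3\right)\right) = 140 \cdot \frac{1}{4} = 35$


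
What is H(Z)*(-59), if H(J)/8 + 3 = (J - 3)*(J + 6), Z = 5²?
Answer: -320488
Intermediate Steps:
Z = 25
H(J) = -24 + 8*(-3 + J)*(6 + J) (H(J) = -24 + 8*((J - 3)*(J + 6)) = -24 + 8*((-3 + J)*(6 + J)) = -24 + 8*(-3 + J)*(6 + J))
H(Z)*(-59) = (-168 + 8*25² + 24*25)*(-59) = (-168 + 8*625 + 600)*(-59) = (-168 + 5000 + 600)*(-59) = 5432*(-59) = -320488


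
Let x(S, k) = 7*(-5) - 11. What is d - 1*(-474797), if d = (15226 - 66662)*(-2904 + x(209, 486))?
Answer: 152210997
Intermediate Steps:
x(S, k) = -46 (x(S, k) = -35 - 11 = -46)
d = 151736200 (d = (15226 - 66662)*(-2904 - 46) = -51436*(-2950) = 151736200)
d - 1*(-474797) = 151736200 - 1*(-474797) = 151736200 + 474797 = 152210997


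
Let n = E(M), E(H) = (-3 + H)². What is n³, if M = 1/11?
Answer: 1073741824/1771561 ≈ 606.10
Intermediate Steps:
M = 1/11 ≈ 0.090909
n = 1024/121 (n = (-3 + 1/11)² = (-32/11)² = 1024/121 ≈ 8.4628)
n³ = (1024/121)³ = 1073741824/1771561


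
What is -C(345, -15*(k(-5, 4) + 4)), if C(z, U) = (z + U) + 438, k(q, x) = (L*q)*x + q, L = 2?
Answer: -1398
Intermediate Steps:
k(q, x) = q + 2*q*x (k(q, x) = (2*q)*x + q = 2*q*x + q = q + 2*q*x)
C(z, U) = 438 + U + z (C(z, U) = (U + z) + 438 = 438 + U + z)
-C(345, -15*(k(-5, 4) + 4)) = -(438 - 15*(-5*(1 + 2*4) + 4) + 345) = -(438 - 15*(-5*(1 + 8) + 4) + 345) = -(438 - 15*(-5*9 + 4) + 345) = -(438 - 15*(-45 + 4) + 345) = -(438 - 15*(-41) + 345) = -(438 + 615 + 345) = -1*1398 = -1398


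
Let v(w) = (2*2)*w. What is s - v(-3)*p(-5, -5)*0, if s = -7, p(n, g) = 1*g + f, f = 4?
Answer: -7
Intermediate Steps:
p(n, g) = 4 + g (p(n, g) = 1*g + 4 = g + 4 = 4 + g)
v(w) = 4*w
s - v(-3)*p(-5, -5)*0 = -7 - (4*(-3))*(4 - 5)*0 = -7 - (-12*(-1))*0 = -7 - 12*0 = -7 - 1*0 = -7 + 0 = -7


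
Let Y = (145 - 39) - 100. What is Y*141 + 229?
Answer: 1075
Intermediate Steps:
Y = 6 (Y = 106 - 100 = 6)
Y*141 + 229 = 6*141 + 229 = 846 + 229 = 1075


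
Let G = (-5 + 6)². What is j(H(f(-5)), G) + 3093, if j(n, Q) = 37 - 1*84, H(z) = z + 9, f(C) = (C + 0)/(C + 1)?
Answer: 3046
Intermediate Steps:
f(C) = C/(1 + C)
G = 1 (G = 1² = 1)
H(z) = 9 + z
j(n, Q) = -47 (j(n, Q) = 37 - 84 = -47)
j(H(f(-5)), G) + 3093 = -47 + 3093 = 3046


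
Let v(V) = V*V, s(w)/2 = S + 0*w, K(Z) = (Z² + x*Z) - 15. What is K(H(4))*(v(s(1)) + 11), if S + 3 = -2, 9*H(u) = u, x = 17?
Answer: -21719/27 ≈ -804.41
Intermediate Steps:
H(u) = u/9
S = -5 (S = -3 - 2 = -5)
K(Z) = -15 + Z² + 17*Z (K(Z) = (Z² + 17*Z) - 15 = -15 + Z² + 17*Z)
s(w) = -10 (s(w) = 2*(-5 + 0*w) = 2*(-5 + 0) = 2*(-5) = -10)
v(V) = V²
K(H(4))*(v(s(1)) + 11) = (-15 + ((⅑)*4)² + 17*((⅑)*4))*((-10)² + 11) = (-15 + (4/9)² + 17*(4/9))*(100 + 11) = (-15 + 16/81 + 68/9)*111 = -587/81*111 = -21719/27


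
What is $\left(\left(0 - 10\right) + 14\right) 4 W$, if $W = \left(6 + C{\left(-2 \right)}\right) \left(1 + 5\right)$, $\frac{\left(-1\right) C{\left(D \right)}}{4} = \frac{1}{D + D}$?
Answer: $672$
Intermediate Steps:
$C{\left(D \right)} = - \frac{2}{D}$ ($C{\left(D \right)} = - \frac{4}{D + D} = - \frac{4}{2 D} = - 4 \frac{1}{2 D} = - \frac{2}{D}$)
$W = 42$ ($W = \left(6 - \frac{2}{-2}\right) \left(1 + 5\right) = \left(6 - -1\right) 6 = \left(6 + 1\right) 6 = 7 \cdot 6 = 42$)
$\left(\left(0 - 10\right) + 14\right) 4 W = \left(\left(0 - 10\right) + 14\right) 4 \cdot 42 = \left(-10 + 14\right) 4 \cdot 42 = 4 \cdot 4 \cdot 42 = 16 \cdot 42 = 672$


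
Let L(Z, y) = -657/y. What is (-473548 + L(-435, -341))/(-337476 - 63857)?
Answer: 161479211/136854553 ≈ 1.1799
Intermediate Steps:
(-473548 + L(-435, -341))/(-337476 - 63857) = (-473548 - 657/(-341))/(-337476 - 63857) = (-473548 - 657*(-1/341))/(-401333) = (-473548 + 657/341)*(-1/401333) = -161479211/341*(-1/401333) = 161479211/136854553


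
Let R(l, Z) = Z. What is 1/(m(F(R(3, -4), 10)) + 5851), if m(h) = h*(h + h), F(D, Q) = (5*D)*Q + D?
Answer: 1/89083 ≈ 1.1225e-5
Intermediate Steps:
F(D, Q) = D + 5*D*Q (F(D, Q) = 5*D*Q + D = D + 5*D*Q)
m(h) = 2*h² (m(h) = h*(2*h) = 2*h²)
1/(m(F(R(3, -4), 10)) + 5851) = 1/(2*(-4*(1 + 5*10))² + 5851) = 1/(2*(-4*(1 + 50))² + 5851) = 1/(2*(-4*51)² + 5851) = 1/(2*(-204)² + 5851) = 1/(2*41616 + 5851) = 1/(83232 + 5851) = 1/89083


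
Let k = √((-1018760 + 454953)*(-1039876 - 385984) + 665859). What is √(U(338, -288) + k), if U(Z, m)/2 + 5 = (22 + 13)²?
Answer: √(2440 + √803910514879) ≈ 948.18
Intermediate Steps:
U(Z, m) = 2440 (U(Z, m) = -10 + 2*(22 + 13)² = -10 + 2*35² = -10 + 2*1225 = -10 + 2450 = 2440)
k = √803910514879 (k = √(-563807*(-1425860) + 665859) = √(803909849020 + 665859) = √803910514879 ≈ 8.9661e+5)
√(U(338, -288) + k) = √(2440 + √803910514879)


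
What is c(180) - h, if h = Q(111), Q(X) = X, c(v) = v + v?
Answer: 249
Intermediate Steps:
c(v) = 2*v
h = 111
c(180) - h = 2*180 - 1*111 = 360 - 111 = 249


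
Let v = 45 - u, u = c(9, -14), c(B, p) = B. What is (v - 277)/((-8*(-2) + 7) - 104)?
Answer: 241/81 ≈ 2.9753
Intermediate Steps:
u = 9
v = 36 (v = 45 - 1*9 = 45 - 9 = 36)
(v - 277)/((-8*(-2) + 7) - 104) = (36 - 277)/((-8*(-2) + 7) - 104) = -241/((16 + 7) - 104) = -241/(23 - 104) = -241/(-81) = -241*(-1/81) = 241/81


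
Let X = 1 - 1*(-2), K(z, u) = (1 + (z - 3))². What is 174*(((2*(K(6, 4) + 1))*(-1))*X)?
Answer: -17748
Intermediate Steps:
K(z, u) = (-2 + z)² (K(z, u) = (1 + (-3 + z))² = (-2 + z)²)
X = 3 (X = 1 + 2 = 3)
174*(((2*(K(6, 4) + 1))*(-1))*X) = 174*(((2*((-2 + 6)² + 1))*(-1))*3) = 174*(((2*(4² + 1))*(-1))*3) = 174*(((2*(16 + 1))*(-1))*3) = 174*(((2*17)*(-1))*3) = 174*((34*(-1))*3) = 174*(-34*3) = 174*(-102) = -17748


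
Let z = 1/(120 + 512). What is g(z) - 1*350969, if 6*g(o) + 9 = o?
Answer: -1330880135/3792 ≈ -3.5097e+5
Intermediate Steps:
z = 1/632 ≈ 0.0015823
g(o) = -3/2 + o/6
g(z) - 1*350969 = (-3/2 + (⅙)*(1/632)) - 1*350969 = (-3/2 + 1/3792) - 350969 = -5687/3792 - 350969 = -1330880135/3792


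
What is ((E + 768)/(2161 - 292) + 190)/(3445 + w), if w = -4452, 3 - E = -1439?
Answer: -357320/1882083 ≈ -0.18985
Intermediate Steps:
E = 1442 (E = 3 - 1*(-1439) = 3 + 1439 = 1442)
((E + 768)/(2161 - 292) + 190)/(3445 + w) = ((1442 + 768)/(2161 - 292) + 190)/(3445 - 4452) = (2210/1869 + 190)/(-1007) = (2210*(1/1869) + 190)*(-1/1007) = (2210/1869 + 190)*(-1/1007) = (357320/1869)*(-1/1007) = -357320/1882083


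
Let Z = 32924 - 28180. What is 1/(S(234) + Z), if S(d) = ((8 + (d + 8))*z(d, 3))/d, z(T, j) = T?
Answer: 1/4994 ≈ 0.00020024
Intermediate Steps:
Z = 4744
S(d) = 16 + d (S(d) = ((8 + (d + 8))*d)/d = ((8 + (8 + d))*d)/d = ((16 + d)*d)/d = (d*(16 + d))/d = 16 + d)
1/(S(234) + Z) = 1/((16 + 234) + 4744) = 1/(250 + 4744) = 1/4994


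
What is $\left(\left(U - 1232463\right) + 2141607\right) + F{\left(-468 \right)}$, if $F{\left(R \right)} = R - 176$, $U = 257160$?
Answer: $1165660$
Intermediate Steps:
$F{\left(R \right)} = -176 + R$
$\left(\left(U - 1232463\right) + 2141607\right) + F{\left(-468 \right)} = \left(\left(257160 - 1232463\right) + 2141607\right) - 644 = \left(-975303 + 2141607\right) - 644 = 1166304 - 644 = 1165660$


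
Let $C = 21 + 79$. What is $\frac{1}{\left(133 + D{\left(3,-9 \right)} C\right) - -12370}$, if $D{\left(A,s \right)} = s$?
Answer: $\frac{1}{11603} \approx 8.6185 \cdot 10^{-5}$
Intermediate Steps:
$C = 100$
$\frac{1}{\left(133 + D{\left(3,-9 \right)} C\right) - -12370} = \frac{1}{\left(133 - 900\right) - -12370} = \frac{1}{\left(133 - 900\right) + 12370} = \frac{1}{-767 + 12370} = \frac{1}{11603}$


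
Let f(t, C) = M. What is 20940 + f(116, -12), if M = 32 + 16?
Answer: 20988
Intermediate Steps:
M = 48
f(t, C) = 48
20940 + f(116, -12) = 20940 + 48 = 20988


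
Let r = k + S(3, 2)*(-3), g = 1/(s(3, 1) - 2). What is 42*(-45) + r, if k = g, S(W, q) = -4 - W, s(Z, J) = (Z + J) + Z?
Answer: -9344/5 ≈ -1868.8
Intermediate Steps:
s(Z, J) = J + 2*Z (s(Z, J) = (J + Z) + Z = J + 2*Z)
g = ⅕ (g = 1/((1 + 2*3) - 2) = 1/((1 + 6) - 2) = 1/(7 - 2) = 1/5 = ⅕ ≈ 0.20000)
k = ⅕ ≈ 0.20000
r = 106/5 (r = ⅕ + (-4 - 1*3)*(-3) = ⅕ + (-4 - 3)*(-3) = ⅕ - 7*(-3) = ⅕ + 21 = 106/5 ≈ 21.200)
42*(-45) + r = 42*(-45) + 106/5 = -1890 + 106/5 = -9344/5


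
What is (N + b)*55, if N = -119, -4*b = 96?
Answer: -7865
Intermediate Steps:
b = -24 (b = -1/4*96 = -24)
(N + b)*55 = (-119 - 24)*55 = -143*55 = -7865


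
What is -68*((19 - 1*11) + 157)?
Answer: -11220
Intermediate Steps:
-68*((19 - 1*11) + 157) = -68*((19 - 11) + 157) = -68*(8 + 157) = -68*165 = -11220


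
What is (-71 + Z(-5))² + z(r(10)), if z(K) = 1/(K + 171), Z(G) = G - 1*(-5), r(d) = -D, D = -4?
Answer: 882176/175 ≈ 5041.0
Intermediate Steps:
r(d) = 4 (r(d) = -1*(-4) = 4)
Z(G) = 5 + G (Z(G) = G + 5 = 5 + G)
z(K) = 1/(171 + K)
(-71 + Z(-5))² + z(r(10)) = (-71 + (5 - 5))² + 1/(171 + 4) = (-71 + 0)² + 1/175 = (-71)² + 1/175 = 5041 + 1/175 = 882176/175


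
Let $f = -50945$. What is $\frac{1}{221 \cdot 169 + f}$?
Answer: $- \frac{1}{13596} \approx -7.3551 \cdot 10^{-5}$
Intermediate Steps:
$\frac{1}{221 \cdot 169 + f} = \frac{1}{221 \cdot 169 - 50945} = \frac{1}{37349 - 50945} = \frac{1}{-13596} = - \frac{1}{13596}$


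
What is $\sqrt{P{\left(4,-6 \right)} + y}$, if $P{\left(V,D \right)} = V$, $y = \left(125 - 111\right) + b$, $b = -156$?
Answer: $i \sqrt{138} \approx 11.747 i$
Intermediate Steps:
$y = -142$ ($y = \left(125 - 111\right) - 156 = 14 - 156 = -142$)
$\sqrt{P{\left(4,-6 \right)} + y} = \sqrt{4 - 142} = \sqrt{-138} = i \sqrt{138}$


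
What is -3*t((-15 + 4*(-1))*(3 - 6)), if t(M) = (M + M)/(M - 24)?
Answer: -114/11 ≈ -10.364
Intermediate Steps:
t(M) = 2*M/(-24 + M) (t(M) = (2*M)/(-24 + M) = 2*M/(-24 + M))
-3*t((-15 + 4*(-1))*(3 - 6)) = -6*(-15 + 4*(-1))*(3 - 6)/(-24 + (-15 + 4*(-1))*(3 - 6)) = -6*(-15 - 4)*(-3)/(-24 + (-15 - 4)*(-3)) = -6*(-19*(-3))/(-24 - 19*(-3)) = -6*57/(-24 + 57) = -6*57/33 = -3*38/11 = -114/11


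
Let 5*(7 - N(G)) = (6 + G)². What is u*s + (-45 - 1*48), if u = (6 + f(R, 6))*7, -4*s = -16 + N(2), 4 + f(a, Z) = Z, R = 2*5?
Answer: 1061/5 ≈ 212.20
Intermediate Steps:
R = 10
f(a, Z) = -4 + Z
N(G) = 7 - (6 + G)²/5
s = 109/20 (s = -(-16 + (7 - (6 + 2)²/5))/4 = -(-16 + (7 - ⅕*8²))/4 = -(-16 + (7 - ⅕*64))/4 = -(-16 + (7 - 64/5))/4 = -(-16 - 29/5)/4 = -¼*(-109/5) = 109/20 ≈ 5.4500)
u = 56 (u = (6 + (-4 + 6))*7 = (6 + 2)*7 = 8*7 = 56)
u*s + (-45 - 1*48) = 56*(109/20) + (-45 - 1*48) = 1526/5 + (-45 - 48) = 1526/5 - 93 = 1061/5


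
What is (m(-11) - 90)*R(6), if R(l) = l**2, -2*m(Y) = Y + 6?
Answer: -3150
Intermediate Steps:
m(Y) = -3 - Y/2 (m(Y) = -(Y + 6)/2 = -(6 + Y)/2 = -3 - Y/2)
(m(-11) - 90)*R(6) = ((-3 - 1/2*(-11)) - 90)*6**2 = ((-3 + 11/2) - 90)*36 = (5/2 - 90)*36 = -175/2*36 = -3150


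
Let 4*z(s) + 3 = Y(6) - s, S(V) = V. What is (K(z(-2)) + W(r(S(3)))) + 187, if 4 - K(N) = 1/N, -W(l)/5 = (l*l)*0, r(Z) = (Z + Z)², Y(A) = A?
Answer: 951/5 ≈ 190.20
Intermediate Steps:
z(s) = ¾ - s/4 (z(s) = -¾ + (6 - s)/4 = -¾ + (3/2 - s/4) = ¾ - s/4)
r(Z) = 4*Z² (r(Z) = (2*Z)² = 4*Z²)
W(l) = 0 (W(l) = -5*l*l*0 = -5*l²*0 = -5*0 = 0)
K(N) = 4 - 1/N
(K(z(-2)) + W(r(S(3)))) + 187 = ((4 - 1/(¾ - ¼*(-2))) + 0) + 187 = ((4 - 1/(¾ + ½)) + 0) + 187 = ((4 - 1/5/4) + 0) + 187 = ((4 - 1*⅘) + 0) + 187 = ((4 - ⅘) + 0) + 187 = (16/5 + 0) + 187 = 16/5 + 187 = 951/5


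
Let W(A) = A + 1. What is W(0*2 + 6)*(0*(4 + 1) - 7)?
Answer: -49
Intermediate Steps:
W(A) = 1 + A
W(0*2 + 6)*(0*(4 + 1) - 7) = (1 + (0*2 + 6))*(0*(4 + 1) - 7) = (1 + (0 + 6))*(0*5 - 7) = (1 + 6)*(0 - 7) = 7*(-7) = -49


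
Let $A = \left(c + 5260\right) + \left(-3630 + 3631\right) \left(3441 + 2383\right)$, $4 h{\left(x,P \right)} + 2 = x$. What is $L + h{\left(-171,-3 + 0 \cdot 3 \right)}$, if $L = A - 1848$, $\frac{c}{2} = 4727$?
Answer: $\frac{74587}{4} \approx 18647.0$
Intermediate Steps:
$h{\left(x,P \right)} = - \frac{1}{2} + \frac{x}{4}$
$c = 9454$ ($c = 2 \cdot 4727 = 9454$)
$A = 20538$ ($A = \left(9454 + 5260\right) + \left(-3630 + 3631\right) \left(3441 + 2383\right) = 14714 + 1 \cdot 5824 = 14714 + 5824 = 20538$)
$L = 18690$ ($L = 20538 - 1848 = 18690$)
$L + h{\left(-171,-3 + 0 \cdot 3 \right)} = 18690 + \left(- \frac{1}{2} + \frac{1}{4} \left(-171\right)\right) = 18690 - \frac{173}{4} = \frac{74587}{4}$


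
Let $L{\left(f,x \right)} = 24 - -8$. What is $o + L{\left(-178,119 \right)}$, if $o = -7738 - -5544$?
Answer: $-2162$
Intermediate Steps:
$L{\left(f,x \right)} = 32$ ($L{\left(f,x \right)} = 24 + 8 = 32$)
$o = -2194$ ($o = -7738 + 5544 = -2194$)
$o + L{\left(-178,119 \right)} = -2194 + 32 = -2162$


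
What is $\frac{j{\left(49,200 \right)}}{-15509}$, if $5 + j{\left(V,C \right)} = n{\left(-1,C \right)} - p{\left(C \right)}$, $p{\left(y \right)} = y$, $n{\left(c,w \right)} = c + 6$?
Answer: $\frac{200}{15509} \approx 0.012896$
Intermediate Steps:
$n{\left(c,w \right)} = 6 + c$
$j{\left(V,C \right)} = - C$ ($j{\left(V,C \right)} = -5 - \left(-5 + C\right) = - C$)
$\frac{j{\left(49,200 \right)}}{-15509} = \frac{\left(-1\right) 200}{-15509} = \left(-200\right) \left(- \frac{1}{15509}\right) = \frac{200}{15509}$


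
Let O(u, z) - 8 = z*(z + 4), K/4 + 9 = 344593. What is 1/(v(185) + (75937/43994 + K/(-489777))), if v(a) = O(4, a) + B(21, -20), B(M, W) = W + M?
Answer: 21547249338/753570052029277 ≈ 2.8594e-5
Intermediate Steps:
K = 1378336 (K = -36 + 4*344593 = -36 + 1378372 = 1378336)
B(M, W) = M + W
O(u, z) = 8 + z*(4 + z) (O(u, z) = 8 + z*(z + 4) = 8 + z*(4 + z))
v(a) = 9 + a**2 + 4*a (v(a) = (8 + a**2 + 4*a) + (21 - 20) = (8 + a**2 + 4*a) + 1 = 9 + a**2 + 4*a)
1/(v(185) + (75937/43994 + K/(-489777))) = 1/((9 + 185**2 + 4*185) + (75937/43994 + 1378336/(-489777))) = 1/((9 + 34225 + 740) + (75937*(1/43994) + 1378336*(-1/489777))) = 1/(34974 + (75937/43994 - 1378336/489777)) = 1/(34974 - 23446317935/21547249338) = 1/(753570052029277/21547249338) = 21547249338/753570052029277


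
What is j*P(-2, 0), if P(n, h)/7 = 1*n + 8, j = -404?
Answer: -16968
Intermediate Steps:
P(n, h) = 56 + 7*n (P(n, h) = 7*(1*n + 8) = 7*(n + 8) = 7*(8 + n) = 56 + 7*n)
j*P(-2, 0) = -404*(56 + 7*(-2)) = -404*(56 - 14) = -404*42 = -16968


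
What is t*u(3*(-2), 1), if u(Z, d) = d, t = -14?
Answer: -14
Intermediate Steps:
t*u(3*(-2), 1) = -14*1 = -14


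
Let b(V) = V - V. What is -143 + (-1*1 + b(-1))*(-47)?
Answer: -96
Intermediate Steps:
b(V) = 0
-143 + (-1*1 + b(-1))*(-47) = -143 + (-1*1 + 0)*(-47) = -143 + (-1 + 0)*(-47) = -143 - 1*(-47) = -143 + 47 = -96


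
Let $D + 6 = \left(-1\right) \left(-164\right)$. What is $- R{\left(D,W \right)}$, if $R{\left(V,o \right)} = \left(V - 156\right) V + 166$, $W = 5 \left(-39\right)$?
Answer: $-482$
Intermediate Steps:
$W = -195$
$D = 158$ ($D = -6 - -164 = -6 + 164 = 158$)
$R{\left(V,o \right)} = 166 + V \left(-156 + V\right)$ ($R{\left(V,o \right)} = \left(V - 156\right) V + 166 = \left(-156 + V\right) V + 166 = V \left(-156 + V\right) + 166 = 166 + V \left(-156 + V\right)$)
$- R{\left(D,W \right)} = - (166 + 158^{2} - 24648) = - (166 + 24964 - 24648) = \left(-1\right) 482 = -482$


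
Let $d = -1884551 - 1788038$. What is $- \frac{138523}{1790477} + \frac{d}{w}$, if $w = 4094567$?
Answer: $- \frac{7142877839494}{7331228038459} \approx -0.97431$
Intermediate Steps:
$d = -3672589$ ($d = -1884551 - 1788038 = -3672589$)
$- \frac{138523}{1790477} + \frac{d}{w} = - \frac{138523}{1790477} - \frac{3672589}{4094567} = - \frac{7142877839494}{7331228038459}$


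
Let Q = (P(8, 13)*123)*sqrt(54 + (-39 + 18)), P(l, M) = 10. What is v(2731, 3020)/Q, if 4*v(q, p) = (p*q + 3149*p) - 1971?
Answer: 5918543*sqrt(33)/54120 ≈ 628.22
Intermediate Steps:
v(q, p) = -1971/4 + 3149*p/4 + p*q/4 (v(q, p) = ((p*q + 3149*p) - 1971)/4 = ((3149*p + p*q) - 1971)/4 = (-1971 + 3149*p + p*q)/4 = -1971/4 + 3149*p/4 + p*q/4)
Q = 1230*sqrt(33) (Q = (10*123)*sqrt(54 + (-39 + 18)) = 1230*sqrt(54 - 21) = 1230*sqrt(33) ≈ 7065.8)
v(2731, 3020)/Q = (-1971/4 + (3149/4)*3020 + (1/4)*3020*2731)/((1230*sqrt(33))) = (-1971/4 + 2377495 + 2061905)*(sqrt(33)/40590) = 17755629*(sqrt(33)/40590)/4 = 5918543*sqrt(33)/54120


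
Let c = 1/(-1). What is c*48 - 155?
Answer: -203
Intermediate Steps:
c = -1
c*48 - 155 = -1*48 - 155 = -48 - 155 = -203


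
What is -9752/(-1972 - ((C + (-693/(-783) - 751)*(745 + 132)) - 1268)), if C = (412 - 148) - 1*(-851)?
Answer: -848424/57074767 ≈ -0.014865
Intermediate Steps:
C = 1115 (C = 264 + 851 = 1115)
-9752/(-1972 - ((C + (-693/(-783) - 751)*(745 + 132)) - 1268)) = -9752/(-1972 - ((1115 + (-693/(-783) - 751)*(745 + 132)) - 1268)) = -9752/(-1972 - ((1115 + (-693*(-1/783) - 751)*877) - 1268)) = -9752/(-1972 - ((1115 + (77/87 - 751)*877) - 1268)) = -9752/(-1972 - ((1115 - 65260/87*877) - 1268)) = -9752/(-1972 - ((1115 - 57233020/87) - 1268)) = -9752/(-1972 - (-57136015/87 - 1268)) = -9752/(-1972 - 1*(-57246331/87)) = -9752/(-1972 + 57246331/87) = -9752/57074767/87 = -9752*87/57074767 = -848424/57074767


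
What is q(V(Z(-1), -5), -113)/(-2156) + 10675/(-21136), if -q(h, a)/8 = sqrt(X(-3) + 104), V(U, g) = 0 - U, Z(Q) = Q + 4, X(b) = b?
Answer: -10675/21136 + 2*sqrt(101)/539 ≈ -0.46777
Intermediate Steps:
Z(Q) = 4 + Q
V(U, g) = -U
q(h, a) = -8*sqrt(101) (q(h, a) = -8*sqrt(-3 + 104) = -8*sqrt(101))
q(V(Z(-1), -5), -113)/(-2156) + 10675/(-21136) = -8*sqrt(101)/(-2156) + 10675/(-21136) = -8*sqrt(101)*(-1/2156) + 10675*(-1/21136) = 2*sqrt(101)/539 - 10675/21136 = -10675/21136 + 2*sqrt(101)/539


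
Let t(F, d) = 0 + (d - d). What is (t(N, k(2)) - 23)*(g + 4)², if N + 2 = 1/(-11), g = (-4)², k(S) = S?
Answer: -9200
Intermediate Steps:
g = 16
N = -23/11 (N = -2 + 1/(-11) = -2 - 1/11 = -23/11 ≈ -2.0909)
t(F, d) = 0 (t(F, d) = 0 + 0 = 0)
(t(N, k(2)) - 23)*(g + 4)² = (0 - 23)*(16 + 4)² = -23*20² = -23*400 = -9200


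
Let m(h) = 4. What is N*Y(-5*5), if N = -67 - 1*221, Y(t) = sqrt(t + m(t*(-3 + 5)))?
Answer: -288*I*sqrt(21) ≈ -1319.8*I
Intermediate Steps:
Y(t) = sqrt(4 + t) (Y(t) = sqrt(t + 4) = sqrt(4 + t))
N = -288 (N = -67 - 221 = -288)
N*Y(-5*5) = -288*sqrt(4 - 5*5) = -288*sqrt(4 - 25) = -288*I*sqrt(21)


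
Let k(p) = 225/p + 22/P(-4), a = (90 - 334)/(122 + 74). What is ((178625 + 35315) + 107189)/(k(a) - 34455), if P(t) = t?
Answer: -39177738/4226231 ≈ -9.2701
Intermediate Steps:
a = -61/49 (a = -244/196 = -244*1/196 = -61/49 ≈ -1.2449)
k(p) = -11/2 + 225/p (k(p) = 225/p + 22/(-4) = 225/p + 22*(-¼) = 225/p - 11/2 = -11/2 + 225/p)
((178625 + 35315) + 107189)/(k(a) - 34455) = ((178625 + 35315) + 107189)/((-11/2 + 225/(-61/49)) - 34455) = (213940 + 107189)/((-11/2 + 225*(-49/61)) - 34455) = 321129/((-11/2 - 11025/61) - 34455) = 321129/(-22721/122 - 34455) = 321129/(-4226231/122) = 321129*(-122/4226231) = -39177738/4226231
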